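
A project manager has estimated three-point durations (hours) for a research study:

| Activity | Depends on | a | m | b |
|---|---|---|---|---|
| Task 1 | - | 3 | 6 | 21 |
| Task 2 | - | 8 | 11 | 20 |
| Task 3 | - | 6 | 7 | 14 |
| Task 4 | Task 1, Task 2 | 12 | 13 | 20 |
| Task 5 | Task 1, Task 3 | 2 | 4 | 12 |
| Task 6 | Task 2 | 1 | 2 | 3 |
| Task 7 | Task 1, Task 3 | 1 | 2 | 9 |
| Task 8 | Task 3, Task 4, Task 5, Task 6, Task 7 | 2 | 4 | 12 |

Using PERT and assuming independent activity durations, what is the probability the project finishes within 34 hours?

0.847

te_Task 1 = (3 + 4·6 + 21)/6 = 48/6 = 8; σ²_Task 1 = ((21−3)/6)² = 9.000
te_Task 2 = (8 + 4·11 + 20)/6 = 72/6 = 12; σ²_Task 2 = ((20−8)/6)² = 4.000
te_Task 3 = (6 + 4·7 + 14)/6 = 48/6 = 8; σ²_Task 3 = ((14−6)/6)² = 1.778
te_Task 4 = (12 + 4·13 + 20)/6 = 84/6 = 14; σ²_Task 4 = ((20−12)/6)² = 1.778
te_Task 5 = (2 + 4·4 + 12)/6 = 30/6 = 5; σ²_Task 5 = ((12−2)/6)² = 2.778
te_Task 6 = (1 + 4·2 + 3)/6 = 12/6 = 2; σ²_Task 6 = ((3−1)/6)² = 0.111
te_Task 7 = (1 + 4·2 + 9)/6 = 18/6 = 3; σ²_Task 7 = ((9−1)/6)² = 1.778
te_Task 8 = (2 + 4·4 + 12)/6 = 30/6 = 5; σ²_Task 8 = ((12−2)/6)² = 2.778

Forward pass:
ES_Task 1 = 0; EF_Task 1 = 8
ES_Task 2 = 0; EF_Task 2 = 12
ES_Task 3 = 0; EF_Task 3 = 8
ES_Task 4 = max(EF_Task 1=8, EF_Task 2=12) = 12; EF_Task 4 = 12+14 = 26
ES_Task 5 = max(EF_Task 1=8, EF_Task 3=8) = 8; EF_Task 5 = 8+5 = 13
ES_Task 6 = 12; EF_Task 6 = 12+2 = 14
ES_Task 7 = max(EF_Task 1=8, EF_Task 3=8) = 8; EF_Task 7 = 8+3 = 11
ES_Task 8 = max(EF_Task 3=8, EF_Task 4=26, EF_Task 5=13, EF_Task 6=14, EF_Task 7=11) = 26; EF_Task 8 = 26+5 = 31
Expected project duration μ = 31 hours. Critical path: Task 2 → Task 4 → Task 8.

Variance along critical path = 4.000 + 1.778 + 2.778 = 8.556; σ = √8.556 = 2.925 hours.
Z = (34 − 31) / 2.925 = 1.026
P(T ≤ 34) = Φ(1.026) ≈ 0.847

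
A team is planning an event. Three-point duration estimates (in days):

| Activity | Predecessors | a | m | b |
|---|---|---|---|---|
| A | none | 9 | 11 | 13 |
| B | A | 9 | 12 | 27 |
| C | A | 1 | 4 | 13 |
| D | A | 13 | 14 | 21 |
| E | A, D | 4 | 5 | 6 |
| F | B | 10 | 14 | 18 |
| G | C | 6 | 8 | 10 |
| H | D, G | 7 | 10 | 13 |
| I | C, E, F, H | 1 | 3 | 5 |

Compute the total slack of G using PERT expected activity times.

5 days

te_A = (9 + 4·11 + 13)/6 = 66/6 = 11
te_B = (9 + 4·12 + 27)/6 = 84/6 = 14
te_C = (1 + 4·4 + 13)/6 = 30/6 = 5
te_D = (13 + 4·14 + 21)/6 = 90/6 = 15
te_E = (4 + 4·5 + 6)/6 = 30/6 = 5
te_F = (10 + 4·14 + 18)/6 = 84/6 = 14
te_G = (6 + 4·8 + 10)/6 = 48/6 = 8
te_H = (7 + 4·10 + 13)/6 = 60/6 = 10
te_I = (1 + 4·3 + 5)/6 = 18/6 = 3

Forward pass:
ES_A = 0; EF_A = 11
ES_B = 11; EF_B = 11+14 = 25
ES_C = 11; EF_C = 11+5 = 16
ES_D = 11; EF_D = 11+15 = 26
ES_E = max(EF_A=11, EF_D=26) = 26; EF_E = 26+5 = 31
ES_F = 25; EF_F = 25+14 = 39
ES_G = 16; EF_G = 16+8 = 24
ES_H = max(EF_D=26, EF_G=24) = 26; EF_H = 26+10 = 36
ES_I = max(EF_C=16, EF_E=31, EF_F=39, EF_H=36) = 39; EF_I = 39+3 = 42
Expected project duration μ = 42 days. Critical path: A → B → F → I.

Backward pass:
LF_I = 42; LS_I = 42−3 = 39
LF_H = LS_I = 39; LS_H = 39−10 = 29
LF_G = LS_H = 29; LS_G = 29−8 = 21
LF_F = LS_I = 39; LS_F = 39−14 = 25
LF_E = LS_I = 39; LS_E = 39−5 = 34
LF_D = min(LS_E=34, LS_H=29) = 29; LS_D = 29−15 = 14
LF_C = min(LS_G=21, LS_I=39) = 21; LS_C = 21−5 = 16
LF_B = LS_F = 25; LS_B = 25−14 = 11
LF_A = min(LS_B=11, LS_C=16, LS_D=14, LS_E=34) = 11; LS_A = 11−11 = 0
Slack_G = LS_G − ES_G = 21 − 16 = 5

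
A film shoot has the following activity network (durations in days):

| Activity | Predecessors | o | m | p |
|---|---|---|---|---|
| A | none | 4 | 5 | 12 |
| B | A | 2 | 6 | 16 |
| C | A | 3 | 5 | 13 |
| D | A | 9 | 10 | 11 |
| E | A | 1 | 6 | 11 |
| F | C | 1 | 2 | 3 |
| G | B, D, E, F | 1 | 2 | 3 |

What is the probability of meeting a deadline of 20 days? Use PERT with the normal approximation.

te_A = (4 + 4·5 + 12)/6 = 36/6 = 6; σ²_A = ((12−4)/6)² = 1.778
te_B = (2 + 4·6 + 16)/6 = 42/6 = 7; σ²_B = ((16−2)/6)² = 5.444
te_C = (3 + 4·5 + 13)/6 = 36/6 = 6; σ²_C = ((13−3)/6)² = 2.778
te_D = (9 + 4·10 + 11)/6 = 60/6 = 10; σ²_D = ((11−9)/6)² = 0.111
te_E = (1 + 4·6 + 11)/6 = 36/6 = 6; σ²_E = ((11−1)/6)² = 2.778
te_F = (1 + 4·2 + 3)/6 = 12/6 = 2; σ²_F = ((3−1)/6)² = 0.111
te_G = (1 + 4·2 + 3)/6 = 12/6 = 2; σ²_G = ((3−1)/6)² = 0.111

Forward pass:
ES_A = 0; EF_A = 6
ES_B = 6; EF_B = 6+7 = 13
ES_C = 6; EF_C = 6+6 = 12
ES_D = 6; EF_D = 6+10 = 16
ES_E = 6; EF_E = 6+6 = 12
ES_F = 12; EF_F = 12+2 = 14
ES_G = max(EF_B=13, EF_D=16, EF_E=12, EF_F=14) = 16; EF_G = 16+2 = 18
Expected project duration μ = 18 days. Critical path: A → D → G.

Variance along critical path = 1.778 + 0.111 + 0.111 = 2.000; σ = √2.000 = 1.414 days.
Z = (20 − 18) / 1.414 = 1.414
P(T ≤ 20) = Φ(1.414) ≈ 0.921

0.921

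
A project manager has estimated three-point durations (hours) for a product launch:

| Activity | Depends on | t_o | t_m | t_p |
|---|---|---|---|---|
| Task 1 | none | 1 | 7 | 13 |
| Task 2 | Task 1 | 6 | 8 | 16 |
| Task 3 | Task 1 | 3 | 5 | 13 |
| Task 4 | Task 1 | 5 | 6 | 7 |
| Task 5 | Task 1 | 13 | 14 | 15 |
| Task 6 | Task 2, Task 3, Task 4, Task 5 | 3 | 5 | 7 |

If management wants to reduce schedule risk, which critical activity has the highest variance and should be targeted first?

Task 1

te_Task 1 = (1 + 4·7 + 13)/6 = 42/6 = 7; σ²_Task 1 = ((13−1)/6)² = 4.000
te_Task 2 = (6 + 4·8 + 16)/6 = 54/6 = 9; σ²_Task 2 = ((16−6)/6)² = 2.778
te_Task 3 = (3 + 4·5 + 13)/6 = 36/6 = 6; σ²_Task 3 = ((13−3)/6)² = 2.778
te_Task 4 = (5 + 4·6 + 7)/6 = 36/6 = 6; σ²_Task 4 = ((7−5)/6)² = 0.111
te_Task 5 = (13 + 4·14 + 15)/6 = 84/6 = 14; σ²_Task 5 = ((15−13)/6)² = 0.111
te_Task 6 = (3 + 4·5 + 7)/6 = 30/6 = 5; σ²_Task 6 = ((7−3)/6)² = 0.444

Forward pass:
ES_Task 1 = 0; EF_Task 1 = 7
ES_Task 2 = 7; EF_Task 2 = 7+9 = 16
ES_Task 3 = 7; EF_Task 3 = 7+6 = 13
ES_Task 4 = 7; EF_Task 4 = 7+6 = 13
ES_Task 5 = 7; EF_Task 5 = 7+14 = 21
ES_Task 6 = max(EF_Task 2=16, EF_Task 3=13, EF_Task 4=13, EF_Task 5=21) = 21; EF_Task 6 = 21+5 = 26
Expected project duration μ = 26 hours. Critical path: Task 1 → Task 5 → Task 6.

Variances on critical path: σ²_Task 1=4.000, σ²_Task 5=0.111, σ²_Task 6=0.444.
Largest is σ²_Task 1 = 4.000.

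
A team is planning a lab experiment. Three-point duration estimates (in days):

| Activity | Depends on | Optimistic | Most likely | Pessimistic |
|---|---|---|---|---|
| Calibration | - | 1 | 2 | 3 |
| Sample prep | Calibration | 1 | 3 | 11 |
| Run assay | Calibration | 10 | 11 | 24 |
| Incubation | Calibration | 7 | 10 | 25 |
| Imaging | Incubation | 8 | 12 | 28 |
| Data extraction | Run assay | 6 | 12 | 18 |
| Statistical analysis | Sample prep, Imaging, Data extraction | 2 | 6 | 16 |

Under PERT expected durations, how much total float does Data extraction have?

1 days

te_Calibration = (1 + 4·2 + 3)/6 = 12/6 = 2
te_Sample prep = (1 + 4·3 + 11)/6 = 24/6 = 4
te_Run assay = (10 + 4·11 + 24)/6 = 78/6 = 13
te_Incubation = (7 + 4·10 + 25)/6 = 72/6 = 12
te_Imaging = (8 + 4·12 + 28)/6 = 84/6 = 14
te_Data extraction = (6 + 4·12 + 18)/6 = 72/6 = 12
te_Statistical analysis = (2 + 4·6 + 16)/6 = 42/6 = 7

Forward pass:
ES_Calibration = 0; EF_Calibration = 2
ES_Sample prep = 2; EF_Sample prep = 2+4 = 6
ES_Run assay = 2; EF_Run assay = 2+13 = 15
ES_Incubation = 2; EF_Incubation = 2+12 = 14
ES_Imaging = 14; EF_Imaging = 14+14 = 28
ES_Data extraction = 15; EF_Data extraction = 15+12 = 27
ES_Statistical analysis = max(EF_Sample prep=6, EF_Imaging=28, EF_Data extraction=27) = 28; EF_Statistical analysis = 28+7 = 35
Expected project duration μ = 35 days. Critical path: Calibration → Incubation → Imaging → Statistical analysis.

Backward pass:
LF_Statistical analysis = 35; LS_Statistical analysis = 35−7 = 28
LF_Data extraction = LS_Statistical analysis = 28; LS_Data extraction = 28−12 = 16
LF_Imaging = LS_Statistical analysis = 28; LS_Imaging = 28−14 = 14
LF_Incubation = LS_Imaging = 14; LS_Incubation = 14−12 = 2
LF_Run assay = LS_Data extraction = 16; LS_Run assay = 16−13 = 3
LF_Sample prep = LS_Statistical analysis = 28; LS_Sample prep = 28−4 = 24
LF_Calibration = min(LS_Sample prep=24, LS_Run assay=3, LS_Incubation=2) = 2; LS_Calibration = 2−2 = 0
Slack_Data extraction = LS_Data extraction − ES_Data extraction = 16 − 15 = 1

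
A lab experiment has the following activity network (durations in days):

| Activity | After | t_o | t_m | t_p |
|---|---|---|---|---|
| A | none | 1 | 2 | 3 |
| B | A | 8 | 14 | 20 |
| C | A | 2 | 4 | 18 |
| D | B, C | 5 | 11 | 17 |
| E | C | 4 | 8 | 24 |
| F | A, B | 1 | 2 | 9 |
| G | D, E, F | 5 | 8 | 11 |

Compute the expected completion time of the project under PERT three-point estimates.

35 days

te_A = (1 + 4·2 + 3)/6 = 12/6 = 2
te_B = (8 + 4·14 + 20)/6 = 84/6 = 14
te_C = (2 + 4·4 + 18)/6 = 36/6 = 6
te_D = (5 + 4·11 + 17)/6 = 66/6 = 11
te_E = (4 + 4·8 + 24)/6 = 60/6 = 10
te_F = (1 + 4·2 + 9)/6 = 18/6 = 3
te_G = (5 + 4·8 + 11)/6 = 48/6 = 8

Forward pass:
ES_A = 0; EF_A = 2
ES_B = 2; EF_B = 2+14 = 16
ES_C = 2; EF_C = 2+6 = 8
ES_D = max(EF_B=16, EF_C=8) = 16; EF_D = 16+11 = 27
ES_E = 8; EF_E = 8+10 = 18
ES_F = max(EF_A=2, EF_B=16) = 16; EF_F = 16+3 = 19
ES_G = max(EF_D=27, EF_E=18, EF_F=19) = 27; EF_G = 27+8 = 35
Expected project duration μ = 35 days. Critical path: A → B → D → G.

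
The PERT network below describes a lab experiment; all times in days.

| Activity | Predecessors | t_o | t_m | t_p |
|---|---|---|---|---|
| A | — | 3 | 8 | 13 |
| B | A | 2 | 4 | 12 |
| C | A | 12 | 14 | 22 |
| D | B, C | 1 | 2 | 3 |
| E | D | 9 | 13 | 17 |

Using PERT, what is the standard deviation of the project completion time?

te_A = (3 + 4·8 + 13)/6 = 48/6 = 8; σ²_A = ((13−3)/6)² = 2.778
te_B = (2 + 4·4 + 12)/6 = 30/6 = 5; σ²_B = ((12−2)/6)² = 2.778
te_C = (12 + 4·14 + 22)/6 = 90/6 = 15; σ²_C = ((22−12)/6)² = 2.778
te_D = (1 + 4·2 + 3)/6 = 12/6 = 2; σ²_D = ((3−1)/6)² = 0.111
te_E = (9 + 4·13 + 17)/6 = 78/6 = 13; σ²_E = ((17−9)/6)² = 1.778

Forward pass:
ES_A = 0; EF_A = 8
ES_B = 8; EF_B = 8+5 = 13
ES_C = 8; EF_C = 8+15 = 23
ES_D = max(EF_B=13, EF_C=23) = 23; EF_D = 23+2 = 25
ES_E = 25; EF_E = 25+13 = 38
Expected project duration μ = 38 days. Critical path: A → C → D → E.

Variance along critical path = 2.778 + 2.778 + 0.111 + 1.778 = 7.444
σ = √7.444 = 2.728 days

2.73 days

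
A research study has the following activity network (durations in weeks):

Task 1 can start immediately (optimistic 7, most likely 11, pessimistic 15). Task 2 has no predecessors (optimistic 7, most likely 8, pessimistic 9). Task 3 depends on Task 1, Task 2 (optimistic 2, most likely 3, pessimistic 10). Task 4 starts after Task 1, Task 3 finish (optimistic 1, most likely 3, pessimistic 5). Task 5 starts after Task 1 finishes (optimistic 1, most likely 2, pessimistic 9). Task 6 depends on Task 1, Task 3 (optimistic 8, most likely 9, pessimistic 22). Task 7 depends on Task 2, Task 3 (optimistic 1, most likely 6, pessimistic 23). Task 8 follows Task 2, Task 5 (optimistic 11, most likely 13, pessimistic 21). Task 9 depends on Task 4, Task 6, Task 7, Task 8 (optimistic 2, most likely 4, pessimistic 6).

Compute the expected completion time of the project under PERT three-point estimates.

te_Task 1 = (7 + 4·11 + 15)/6 = 66/6 = 11
te_Task 2 = (7 + 4·8 + 9)/6 = 48/6 = 8
te_Task 3 = (2 + 4·3 + 10)/6 = 24/6 = 4
te_Task 4 = (1 + 4·3 + 5)/6 = 18/6 = 3
te_Task 5 = (1 + 4·2 + 9)/6 = 18/6 = 3
te_Task 6 = (8 + 4·9 + 22)/6 = 66/6 = 11
te_Task 7 = (1 + 4·6 + 23)/6 = 48/6 = 8
te_Task 8 = (11 + 4·13 + 21)/6 = 84/6 = 14
te_Task 9 = (2 + 4·4 + 6)/6 = 24/6 = 4

Forward pass:
ES_Task 1 = 0; EF_Task 1 = 11
ES_Task 2 = 0; EF_Task 2 = 8
ES_Task 3 = max(EF_Task 1=11, EF_Task 2=8) = 11; EF_Task 3 = 11+4 = 15
ES_Task 4 = max(EF_Task 1=11, EF_Task 3=15) = 15; EF_Task 4 = 15+3 = 18
ES_Task 5 = 11; EF_Task 5 = 11+3 = 14
ES_Task 6 = max(EF_Task 1=11, EF_Task 3=15) = 15; EF_Task 6 = 15+11 = 26
ES_Task 7 = max(EF_Task 2=8, EF_Task 3=15) = 15; EF_Task 7 = 15+8 = 23
ES_Task 8 = max(EF_Task 2=8, EF_Task 5=14) = 14; EF_Task 8 = 14+14 = 28
ES_Task 9 = max(EF_Task 4=18, EF_Task 6=26, EF_Task 7=23, EF_Task 8=28) = 28; EF_Task 9 = 28+4 = 32
Expected project duration μ = 32 weeks. Critical path: Task 1 → Task 5 → Task 8 → Task 9.

32 weeks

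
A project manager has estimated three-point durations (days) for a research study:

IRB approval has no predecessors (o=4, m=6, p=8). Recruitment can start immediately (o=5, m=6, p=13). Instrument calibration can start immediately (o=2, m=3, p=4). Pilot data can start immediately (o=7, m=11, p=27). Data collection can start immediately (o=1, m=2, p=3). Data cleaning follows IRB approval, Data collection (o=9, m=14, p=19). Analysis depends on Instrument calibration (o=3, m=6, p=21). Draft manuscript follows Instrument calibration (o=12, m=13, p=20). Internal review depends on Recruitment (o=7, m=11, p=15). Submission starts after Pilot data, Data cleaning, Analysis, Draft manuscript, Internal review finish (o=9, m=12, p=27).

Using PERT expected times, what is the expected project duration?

34 days

te_IRB approval = (4 + 4·6 + 8)/6 = 36/6 = 6
te_Recruitment = (5 + 4·6 + 13)/6 = 42/6 = 7
te_Instrument calibration = (2 + 4·3 + 4)/6 = 18/6 = 3
te_Pilot data = (7 + 4·11 + 27)/6 = 78/6 = 13
te_Data collection = (1 + 4·2 + 3)/6 = 12/6 = 2
te_Data cleaning = (9 + 4·14 + 19)/6 = 84/6 = 14
te_Analysis = (3 + 4·6 + 21)/6 = 48/6 = 8
te_Draft manuscript = (12 + 4·13 + 20)/6 = 84/6 = 14
te_Internal review = (7 + 4·11 + 15)/6 = 66/6 = 11
te_Submission = (9 + 4·12 + 27)/6 = 84/6 = 14

Forward pass:
ES_IRB approval = 0; EF_IRB approval = 6
ES_Recruitment = 0; EF_Recruitment = 7
ES_Instrument calibration = 0; EF_Instrument calibration = 3
ES_Pilot data = 0; EF_Pilot data = 13
ES_Data collection = 0; EF_Data collection = 2
ES_Data cleaning = max(EF_IRB approval=6, EF_Data collection=2) = 6; EF_Data cleaning = 6+14 = 20
ES_Analysis = 3; EF_Analysis = 3+8 = 11
ES_Draft manuscript = 3; EF_Draft manuscript = 3+14 = 17
ES_Internal review = 7; EF_Internal review = 7+11 = 18
ES_Submission = max(EF_Pilot data=13, EF_Data cleaning=20, EF_Analysis=11, EF_Draft manuscript=17, EF_Internal review=18) = 20; EF_Submission = 20+14 = 34
Expected project duration μ = 34 days. Critical path: IRB approval → Data cleaning → Submission.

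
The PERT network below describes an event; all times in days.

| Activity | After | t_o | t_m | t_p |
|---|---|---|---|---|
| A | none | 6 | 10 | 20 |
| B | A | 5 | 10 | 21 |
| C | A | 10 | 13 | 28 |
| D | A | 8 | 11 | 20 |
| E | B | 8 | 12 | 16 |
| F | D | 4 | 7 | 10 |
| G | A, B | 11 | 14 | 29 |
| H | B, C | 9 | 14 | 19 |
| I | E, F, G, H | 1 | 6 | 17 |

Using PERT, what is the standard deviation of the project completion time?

4.93 days

te_A = (6 + 4·10 + 20)/6 = 66/6 = 11; σ²_A = ((20−6)/6)² = 5.444
te_B = (5 + 4·10 + 21)/6 = 66/6 = 11; σ²_B = ((21−5)/6)² = 7.111
te_C = (10 + 4·13 + 28)/6 = 90/6 = 15; σ²_C = ((28−10)/6)² = 9.000
te_D = (8 + 4·11 + 20)/6 = 72/6 = 12; σ²_D = ((20−8)/6)² = 4.000
te_E = (8 + 4·12 + 16)/6 = 72/6 = 12; σ²_E = ((16−8)/6)² = 1.778
te_F = (4 + 4·7 + 10)/6 = 42/6 = 7; σ²_F = ((10−4)/6)² = 1.000
te_G = (11 + 4·14 + 29)/6 = 96/6 = 16; σ²_G = ((29−11)/6)² = 9.000
te_H = (9 + 4·14 + 19)/6 = 84/6 = 14; σ²_H = ((19−9)/6)² = 2.778
te_I = (1 + 4·6 + 17)/6 = 42/6 = 7; σ²_I = ((17−1)/6)² = 7.111

Forward pass:
ES_A = 0; EF_A = 11
ES_B = 11; EF_B = 11+11 = 22
ES_C = 11; EF_C = 11+15 = 26
ES_D = 11; EF_D = 11+12 = 23
ES_E = 22; EF_E = 22+12 = 34
ES_F = 23; EF_F = 23+7 = 30
ES_G = max(EF_A=11, EF_B=22) = 22; EF_G = 22+16 = 38
ES_H = max(EF_B=22, EF_C=26) = 26; EF_H = 26+14 = 40
ES_I = max(EF_E=34, EF_F=30, EF_G=38, EF_H=40) = 40; EF_I = 40+7 = 47
Expected project duration μ = 47 days. Critical path: A → C → H → I.

Variance along critical path = 5.444 + 9.000 + 2.778 + 7.111 = 24.333
σ = √24.333 = 4.933 days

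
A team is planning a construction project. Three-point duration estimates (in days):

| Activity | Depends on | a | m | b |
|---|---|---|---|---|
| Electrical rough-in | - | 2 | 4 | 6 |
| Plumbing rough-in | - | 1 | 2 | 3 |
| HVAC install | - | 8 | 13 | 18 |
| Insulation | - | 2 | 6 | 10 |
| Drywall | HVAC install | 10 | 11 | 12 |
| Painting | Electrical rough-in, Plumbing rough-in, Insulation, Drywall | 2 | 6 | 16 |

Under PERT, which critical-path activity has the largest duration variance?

te_Electrical rough-in = (2 + 4·4 + 6)/6 = 24/6 = 4; σ²_Electrical rough-in = ((6−2)/6)² = 0.444
te_Plumbing rough-in = (1 + 4·2 + 3)/6 = 12/6 = 2; σ²_Plumbing rough-in = ((3−1)/6)² = 0.111
te_HVAC install = (8 + 4·13 + 18)/6 = 78/6 = 13; σ²_HVAC install = ((18−8)/6)² = 2.778
te_Insulation = (2 + 4·6 + 10)/6 = 36/6 = 6; σ²_Insulation = ((10−2)/6)² = 1.778
te_Drywall = (10 + 4·11 + 12)/6 = 66/6 = 11; σ²_Drywall = ((12−10)/6)² = 0.111
te_Painting = (2 + 4·6 + 16)/6 = 42/6 = 7; σ²_Painting = ((16−2)/6)² = 5.444

Forward pass:
ES_Electrical rough-in = 0; EF_Electrical rough-in = 4
ES_Plumbing rough-in = 0; EF_Plumbing rough-in = 2
ES_HVAC install = 0; EF_HVAC install = 13
ES_Insulation = 0; EF_Insulation = 6
ES_Drywall = 13; EF_Drywall = 13+11 = 24
ES_Painting = max(EF_Electrical rough-in=4, EF_Plumbing rough-in=2, EF_Insulation=6, EF_Drywall=24) = 24; EF_Painting = 24+7 = 31
Expected project duration μ = 31 days. Critical path: HVAC install → Drywall → Painting.

Variances on critical path: σ²_HVAC install=2.778, σ²_Drywall=0.111, σ²_Painting=5.444.
Largest is σ²_Painting = 5.444.

Painting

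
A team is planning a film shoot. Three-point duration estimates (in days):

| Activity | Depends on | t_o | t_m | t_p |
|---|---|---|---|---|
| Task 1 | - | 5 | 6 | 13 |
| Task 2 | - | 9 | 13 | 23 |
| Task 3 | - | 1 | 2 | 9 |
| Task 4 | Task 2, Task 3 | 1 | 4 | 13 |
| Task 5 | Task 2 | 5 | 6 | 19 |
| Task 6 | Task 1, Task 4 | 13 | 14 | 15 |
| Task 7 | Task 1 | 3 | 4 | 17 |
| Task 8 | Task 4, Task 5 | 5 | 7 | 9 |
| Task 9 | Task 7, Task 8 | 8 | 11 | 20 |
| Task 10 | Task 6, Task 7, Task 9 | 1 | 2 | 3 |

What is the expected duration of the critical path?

te_Task 1 = (5 + 4·6 + 13)/6 = 42/6 = 7
te_Task 2 = (9 + 4·13 + 23)/6 = 84/6 = 14
te_Task 3 = (1 + 4·2 + 9)/6 = 18/6 = 3
te_Task 4 = (1 + 4·4 + 13)/6 = 30/6 = 5
te_Task 5 = (5 + 4·6 + 19)/6 = 48/6 = 8
te_Task 6 = (13 + 4·14 + 15)/6 = 84/6 = 14
te_Task 7 = (3 + 4·4 + 17)/6 = 36/6 = 6
te_Task 8 = (5 + 4·7 + 9)/6 = 42/6 = 7
te_Task 9 = (8 + 4·11 + 20)/6 = 72/6 = 12
te_Task 10 = (1 + 4·2 + 3)/6 = 12/6 = 2

Forward pass:
ES_Task 1 = 0; EF_Task 1 = 7
ES_Task 2 = 0; EF_Task 2 = 14
ES_Task 3 = 0; EF_Task 3 = 3
ES_Task 4 = max(EF_Task 2=14, EF_Task 3=3) = 14; EF_Task 4 = 14+5 = 19
ES_Task 5 = 14; EF_Task 5 = 14+8 = 22
ES_Task 6 = max(EF_Task 1=7, EF_Task 4=19) = 19; EF_Task 6 = 19+14 = 33
ES_Task 7 = 7; EF_Task 7 = 7+6 = 13
ES_Task 8 = max(EF_Task 4=19, EF_Task 5=22) = 22; EF_Task 8 = 22+7 = 29
ES_Task 9 = max(EF_Task 7=13, EF_Task 8=29) = 29; EF_Task 9 = 29+12 = 41
ES_Task 10 = max(EF_Task 6=33, EF_Task 7=13, EF_Task 9=41) = 41; EF_Task 10 = 41+2 = 43
Expected project duration μ = 43 days. Critical path: Task 2 → Task 5 → Task 8 → Task 9 → Task 10.

43 days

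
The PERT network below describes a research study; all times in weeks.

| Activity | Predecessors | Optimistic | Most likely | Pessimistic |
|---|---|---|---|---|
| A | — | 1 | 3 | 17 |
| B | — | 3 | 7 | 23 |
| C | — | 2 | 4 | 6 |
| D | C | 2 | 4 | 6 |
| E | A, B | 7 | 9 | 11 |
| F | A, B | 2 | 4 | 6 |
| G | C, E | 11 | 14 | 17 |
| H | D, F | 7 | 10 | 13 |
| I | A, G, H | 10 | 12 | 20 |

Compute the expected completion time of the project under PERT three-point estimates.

45 weeks

te_A = (1 + 4·3 + 17)/6 = 30/6 = 5
te_B = (3 + 4·7 + 23)/6 = 54/6 = 9
te_C = (2 + 4·4 + 6)/6 = 24/6 = 4
te_D = (2 + 4·4 + 6)/6 = 24/6 = 4
te_E = (7 + 4·9 + 11)/6 = 54/6 = 9
te_F = (2 + 4·4 + 6)/6 = 24/6 = 4
te_G = (11 + 4·14 + 17)/6 = 84/6 = 14
te_H = (7 + 4·10 + 13)/6 = 60/6 = 10
te_I = (10 + 4·12 + 20)/6 = 78/6 = 13

Forward pass:
ES_A = 0; EF_A = 5
ES_B = 0; EF_B = 9
ES_C = 0; EF_C = 4
ES_D = 4; EF_D = 4+4 = 8
ES_E = max(EF_A=5, EF_B=9) = 9; EF_E = 9+9 = 18
ES_F = max(EF_A=5, EF_B=9) = 9; EF_F = 9+4 = 13
ES_G = max(EF_C=4, EF_E=18) = 18; EF_G = 18+14 = 32
ES_H = max(EF_D=8, EF_F=13) = 13; EF_H = 13+10 = 23
ES_I = max(EF_A=5, EF_G=32, EF_H=23) = 32; EF_I = 32+13 = 45
Expected project duration μ = 45 weeks. Critical path: B → E → G → I.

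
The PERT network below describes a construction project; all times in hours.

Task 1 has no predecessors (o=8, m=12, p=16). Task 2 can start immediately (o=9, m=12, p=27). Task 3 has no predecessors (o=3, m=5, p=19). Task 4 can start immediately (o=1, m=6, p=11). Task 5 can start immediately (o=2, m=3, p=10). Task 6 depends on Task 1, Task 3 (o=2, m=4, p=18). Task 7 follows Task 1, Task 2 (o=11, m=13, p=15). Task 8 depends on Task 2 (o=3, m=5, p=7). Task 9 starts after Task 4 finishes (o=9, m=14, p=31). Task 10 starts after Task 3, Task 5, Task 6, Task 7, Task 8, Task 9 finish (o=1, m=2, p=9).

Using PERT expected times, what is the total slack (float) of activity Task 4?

5 hours

te_Task 1 = (8 + 4·12 + 16)/6 = 72/6 = 12
te_Task 2 = (9 + 4·12 + 27)/6 = 84/6 = 14
te_Task 3 = (3 + 4·5 + 19)/6 = 42/6 = 7
te_Task 4 = (1 + 4·6 + 11)/6 = 36/6 = 6
te_Task 5 = (2 + 4·3 + 10)/6 = 24/6 = 4
te_Task 6 = (2 + 4·4 + 18)/6 = 36/6 = 6
te_Task 7 = (11 + 4·13 + 15)/6 = 78/6 = 13
te_Task 8 = (3 + 4·5 + 7)/6 = 30/6 = 5
te_Task 9 = (9 + 4·14 + 31)/6 = 96/6 = 16
te_Task 10 = (1 + 4·2 + 9)/6 = 18/6 = 3

Forward pass:
ES_Task 1 = 0; EF_Task 1 = 12
ES_Task 2 = 0; EF_Task 2 = 14
ES_Task 3 = 0; EF_Task 3 = 7
ES_Task 4 = 0; EF_Task 4 = 6
ES_Task 5 = 0; EF_Task 5 = 4
ES_Task 6 = max(EF_Task 1=12, EF_Task 3=7) = 12; EF_Task 6 = 12+6 = 18
ES_Task 7 = max(EF_Task 1=12, EF_Task 2=14) = 14; EF_Task 7 = 14+13 = 27
ES_Task 8 = 14; EF_Task 8 = 14+5 = 19
ES_Task 9 = 6; EF_Task 9 = 6+16 = 22
ES_Task 10 = max(EF_Task 3=7, EF_Task 5=4, EF_Task 6=18, EF_Task 7=27, EF_Task 8=19, EF_Task 9=22) = 27; EF_Task 10 = 27+3 = 30
Expected project duration μ = 30 hours. Critical path: Task 2 → Task 7 → Task 10.

Backward pass:
LF_Task 10 = 30; LS_Task 10 = 30−3 = 27
LF_Task 9 = LS_Task 10 = 27; LS_Task 9 = 27−16 = 11
LF_Task 8 = LS_Task 10 = 27; LS_Task 8 = 27−5 = 22
LF_Task 7 = LS_Task 10 = 27; LS_Task 7 = 27−13 = 14
LF_Task 6 = LS_Task 10 = 27; LS_Task 6 = 27−6 = 21
LF_Task 5 = LS_Task 10 = 27; LS_Task 5 = 27−4 = 23
LF_Task 4 = LS_Task 9 = 11; LS_Task 4 = 11−6 = 5
LF_Task 3 = min(LS_Task 6=21, LS_Task 10=27) = 21; LS_Task 3 = 21−7 = 14
LF_Task 2 = min(LS_Task 7=14, LS_Task 8=22) = 14; LS_Task 2 = 14−14 = 0
LF_Task 1 = min(LS_Task 6=21, LS_Task 7=14) = 14; LS_Task 1 = 14−12 = 2
Slack_Task 4 = LS_Task 4 − ES_Task 4 = 5 − 0 = 5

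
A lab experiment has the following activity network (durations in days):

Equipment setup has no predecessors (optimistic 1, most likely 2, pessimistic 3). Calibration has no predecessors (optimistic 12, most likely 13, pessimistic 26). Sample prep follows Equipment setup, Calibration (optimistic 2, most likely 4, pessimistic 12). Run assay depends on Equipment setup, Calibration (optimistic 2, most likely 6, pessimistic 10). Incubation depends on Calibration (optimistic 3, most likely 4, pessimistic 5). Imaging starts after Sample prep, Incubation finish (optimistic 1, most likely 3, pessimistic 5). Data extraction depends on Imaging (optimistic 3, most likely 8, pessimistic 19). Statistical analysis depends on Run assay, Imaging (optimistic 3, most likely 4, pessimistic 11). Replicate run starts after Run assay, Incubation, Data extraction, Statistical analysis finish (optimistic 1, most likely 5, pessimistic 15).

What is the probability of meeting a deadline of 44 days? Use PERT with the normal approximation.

0.904

te_Equipment setup = (1 + 4·2 + 3)/6 = 12/6 = 2; σ²_Equipment setup = ((3−1)/6)² = 0.111
te_Calibration = (12 + 4·13 + 26)/6 = 90/6 = 15; σ²_Calibration = ((26−12)/6)² = 5.444
te_Sample prep = (2 + 4·4 + 12)/6 = 30/6 = 5; σ²_Sample prep = ((12−2)/6)² = 2.778
te_Run assay = (2 + 4·6 + 10)/6 = 36/6 = 6; σ²_Run assay = ((10−2)/6)² = 1.778
te_Incubation = (3 + 4·4 + 5)/6 = 24/6 = 4; σ²_Incubation = ((5−3)/6)² = 0.111
te_Imaging = (1 + 4·3 + 5)/6 = 18/6 = 3; σ²_Imaging = ((5−1)/6)² = 0.444
te_Data extraction = (3 + 4·8 + 19)/6 = 54/6 = 9; σ²_Data extraction = ((19−3)/6)² = 7.111
te_Statistical analysis = (3 + 4·4 + 11)/6 = 30/6 = 5; σ²_Statistical analysis = ((11−3)/6)² = 1.778
te_Replicate run = (1 + 4·5 + 15)/6 = 36/6 = 6; σ²_Replicate run = ((15−1)/6)² = 5.444

Forward pass:
ES_Equipment setup = 0; EF_Equipment setup = 2
ES_Calibration = 0; EF_Calibration = 15
ES_Sample prep = max(EF_Equipment setup=2, EF_Calibration=15) = 15; EF_Sample prep = 15+5 = 20
ES_Run assay = max(EF_Equipment setup=2, EF_Calibration=15) = 15; EF_Run assay = 15+6 = 21
ES_Incubation = 15; EF_Incubation = 15+4 = 19
ES_Imaging = max(EF_Sample prep=20, EF_Incubation=19) = 20; EF_Imaging = 20+3 = 23
ES_Data extraction = 23; EF_Data extraction = 23+9 = 32
ES_Statistical analysis = max(EF_Run assay=21, EF_Imaging=23) = 23; EF_Statistical analysis = 23+5 = 28
ES_Replicate run = max(EF_Run assay=21, EF_Incubation=19, EF_Data extraction=32, EF_Statistical analysis=28) = 32; EF_Replicate run = 32+6 = 38
Expected project duration μ = 38 days. Critical path: Calibration → Sample prep → Imaging → Data extraction → Replicate run.

Variance along critical path = 5.444 + 2.778 + 0.444 + 7.111 + 5.444 = 21.222; σ = √21.222 = 4.607 days.
Z = (44 − 38) / 4.607 = 1.302
P(T ≤ 44) = Φ(1.302) ≈ 0.904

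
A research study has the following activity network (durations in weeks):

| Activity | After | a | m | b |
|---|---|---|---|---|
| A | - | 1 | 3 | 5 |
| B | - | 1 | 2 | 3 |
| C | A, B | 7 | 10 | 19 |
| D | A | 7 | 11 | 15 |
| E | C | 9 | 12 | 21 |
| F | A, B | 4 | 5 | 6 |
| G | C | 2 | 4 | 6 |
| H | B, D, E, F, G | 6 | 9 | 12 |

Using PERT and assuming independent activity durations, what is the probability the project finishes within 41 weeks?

te_A = (1 + 4·3 + 5)/6 = 18/6 = 3; σ²_A = ((5−1)/6)² = 0.444
te_B = (1 + 4·2 + 3)/6 = 12/6 = 2; σ²_B = ((3−1)/6)² = 0.111
te_C = (7 + 4·10 + 19)/6 = 66/6 = 11; σ²_C = ((19−7)/6)² = 4.000
te_D = (7 + 4·11 + 15)/6 = 66/6 = 11; σ²_D = ((15−7)/6)² = 1.778
te_E = (9 + 4·12 + 21)/6 = 78/6 = 13; σ²_E = ((21−9)/6)² = 4.000
te_F = (4 + 4·5 + 6)/6 = 30/6 = 5; σ²_F = ((6−4)/6)² = 0.111
te_G = (2 + 4·4 + 6)/6 = 24/6 = 4; σ²_G = ((6−2)/6)² = 0.444
te_H = (6 + 4·9 + 12)/6 = 54/6 = 9; σ²_H = ((12−6)/6)² = 1.000

Forward pass:
ES_A = 0; EF_A = 3
ES_B = 0; EF_B = 2
ES_C = max(EF_A=3, EF_B=2) = 3; EF_C = 3+11 = 14
ES_D = 3; EF_D = 3+11 = 14
ES_E = 14; EF_E = 14+13 = 27
ES_F = max(EF_A=3, EF_B=2) = 3; EF_F = 3+5 = 8
ES_G = 14; EF_G = 14+4 = 18
ES_H = max(EF_B=2, EF_D=14, EF_E=27, EF_F=8, EF_G=18) = 27; EF_H = 27+9 = 36
Expected project duration μ = 36 weeks. Critical path: A → C → E → H.

Variance along critical path = 0.444 + 4.000 + 4.000 + 1.000 = 9.444; σ = √9.444 = 3.073 weeks.
Z = (41 − 36) / 3.073 = 1.627
P(T ≤ 41) = Φ(1.627) ≈ 0.948

0.948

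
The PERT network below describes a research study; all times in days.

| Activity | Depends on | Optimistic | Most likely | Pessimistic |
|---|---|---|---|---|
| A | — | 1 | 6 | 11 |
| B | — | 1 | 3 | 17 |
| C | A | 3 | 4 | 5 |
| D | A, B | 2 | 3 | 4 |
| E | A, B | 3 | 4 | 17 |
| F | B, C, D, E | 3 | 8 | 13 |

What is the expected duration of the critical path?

te_A = (1 + 4·6 + 11)/6 = 36/6 = 6
te_B = (1 + 4·3 + 17)/6 = 30/6 = 5
te_C = (3 + 4·4 + 5)/6 = 24/6 = 4
te_D = (2 + 4·3 + 4)/6 = 18/6 = 3
te_E = (3 + 4·4 + 17)/6 = 36/6 = 6
te_F = (3 + 4·8 + 13)/6 = 48/6 = 8

Forward pass:
ES_A = 0; EF_A = 6
ES_B = 0; EF_B = 5
ES_C = 6; EF_C = 6+4 = 10
ES_D = max(EF_A=6, EF_B=5) = 6; EF_D = 6+3 = 9
ES_E = max(EF_A=6, EF_B=5) = 6; EF_E = 6+6 = 12
ES_F = max(EF_B=5, EF_C=10, EF_D=9, EF_E=12) = 12; EF_F = 12+8 = 20
Expected project duration μ = 20 days. Critical path: A → E → F.

20 days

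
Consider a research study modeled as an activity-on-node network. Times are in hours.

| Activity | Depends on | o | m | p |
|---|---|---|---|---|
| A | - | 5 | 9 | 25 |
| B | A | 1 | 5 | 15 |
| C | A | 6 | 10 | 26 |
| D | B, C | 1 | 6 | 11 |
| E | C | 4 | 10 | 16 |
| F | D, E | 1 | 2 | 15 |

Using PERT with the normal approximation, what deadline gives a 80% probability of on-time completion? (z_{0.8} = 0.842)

te_A = (5 + 4·9 + 25)/6 = 66/6 = 11; σ²_A = ((25−5)/6)² = 11.111
te_B = (1 + 4·5 + 15)/6 = 36/6 = 6; σ²_B = ((15−1)/6)² = 5.444
te_C = (6 + 4·10 + 26)/6 = 72/6 = 12; σ²_C = ((26−6)/6)² = 11.111
te_D = (1 + 4·6 + 11)/6 = 36/6 = 6; σ²_D = ((11−1)/6)² = 2.778
te_E = (4 + 4·10 + 16)/6 = 60/6 = 10; σ²_E = ((16−4)/6)² = 4.000
te_F = (1 + 4·2 + 15)/6 = 24/6 = 4; σ²_F = ((15−1)/6)² = 5.444

Forward pass:
ES_A = 0; EF_A = 11
ES_B = 11; EF_B = 11+6 = 17
ES_C = 11; EF_C = 11+12 = 23
ES_D = max(EF_B=17, EF_C=23) = 23; EF_D = 23+6 = 29
ES_E = 23; EF_E = 23+10 = 33
ES_F = max(EF_D=29, EF_E=33) = 33; EF_F = 33+4 = 37
Expected project duration μ = 37 hours. Critical path: A → C → E → F.

Variance along critical path = 11.111 + 11.111 + 4.000 + 5.444 = 31.667; σ = 5.627 hours.
D = μ + z·σ = 37 + 0.842·5.627 = 41.7 hours

41.7 hours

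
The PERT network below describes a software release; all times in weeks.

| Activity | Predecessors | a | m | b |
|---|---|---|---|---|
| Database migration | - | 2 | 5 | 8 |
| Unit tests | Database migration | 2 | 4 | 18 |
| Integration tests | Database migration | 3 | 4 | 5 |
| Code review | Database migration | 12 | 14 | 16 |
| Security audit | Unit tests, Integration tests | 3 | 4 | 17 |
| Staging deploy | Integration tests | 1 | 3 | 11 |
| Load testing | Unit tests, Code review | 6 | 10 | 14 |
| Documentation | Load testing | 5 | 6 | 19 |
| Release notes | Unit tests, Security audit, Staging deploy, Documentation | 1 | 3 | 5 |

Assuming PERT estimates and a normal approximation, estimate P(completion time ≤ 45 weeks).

0.951

te_Database migration = (2 + 4·5 + 8)/6 = 30/6 = 5; σ²_Database migration = ((8−2)/6)² = 1.000
te_Unit tests = (2 + 4·4 + 18)/6 = 36/6 = 6; σ²_Unit tests = ((18−2)/6)² = 7.111
te_Integration tests = (3 + 4·4 + 5)/6 = 24/6 = 4; σ²_Integration tests = ((5−3)/6)² = 0.111
te_Code review = (12 + 4·14 + 16)/6 = 84/6 = 14; σ²_Code review = ((16−12)/6)² = 0.444
te_Security audit = (3 + 4·4 + 17)/6 = 36/6 = 6; σ²_Security audit = ((17−3)/6)² = 5.444
te_Staging deploy = (1 + 4·3 + 11)/6 = 24/6 = 4; σ²_Staging deploy = ((11−1)/6)² = 2.778
te_Load testing = (6 + 4·10 + 14)/6 = 60/6 = 10; σ²_Load testing = ((14−6)/6)² = 1.778
te_Documentation = (5 + 4·6 + 19)/6 = 48/6 = 8; σ²_Documentation = ((19−5)/6)² = 5.444
te_Release notes = (1 + 4·3 + 5)/6 = 18/6 = 3; σ²_Release notes = ((5−1)/6)² = 0.444

Forward pass:
ES_Database migration = 0; EF_Database migration = 5
ES_Unit tests = 5; EF_Unit tests = 5+6 = 11
ES_Integration tests = 5; EF_Integration tests = 5+4 = 9
ES_Code review = 5; EF_Code review = 5+14 = 19
ES_Security audit = max(EF_Unit tests=11, EF_Integration tests=9) = 11; EF_Security audit = 11+6 = 17
ES_Staging deploy = 9; EF_Staging deploy = 9+4 = 13
ES_Load testing = max(EF_Unit tests=11, EF_Code review=19) = 19; EF_Load testing = 19+10 = 29
ES_Documentation = 29; EF_Documentation = 29+8 = 37
ES_Release notes = max(EF_Unit tests=11, EF_Security audit=17, EF_Staging deploy=13, EF_Documentation=37) = 37; EF_Release notes = 37+3 = 40
Expected project duration μ = 40 weeks. Critical path: Database migration → Code review → Load testing → Documentation → Release notes.

Variance along critical path = 1.000 + 0.444 + 1.778 + 5.444 + 0.444 = 9.111; σ = √9.111 = 3.018 weeks.
Z = (45 − 40) / 3.018 = 1.656
P(T ≤ 45) = Φ(1.656) ≈ 0.951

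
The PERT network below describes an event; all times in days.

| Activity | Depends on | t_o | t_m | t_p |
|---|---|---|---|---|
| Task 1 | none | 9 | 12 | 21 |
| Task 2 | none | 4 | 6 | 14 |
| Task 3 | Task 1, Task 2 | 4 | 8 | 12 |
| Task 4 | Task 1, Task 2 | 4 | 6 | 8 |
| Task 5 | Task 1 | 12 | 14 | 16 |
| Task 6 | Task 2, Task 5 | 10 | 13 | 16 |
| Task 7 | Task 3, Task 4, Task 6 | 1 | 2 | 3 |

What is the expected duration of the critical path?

42 days

te_Task 1 = (9 + 4·12 + 21)/6 = 78/6 = 13
te_Task 2 = (4 + 4·6 + 14)/6 = 42/6 = 7
te_Task 3 = (4 + 4·8 + 12)/6 = 48/6 = 8
te_Task 4 = (4 + 4·6 + 8)/6 = 36/6 = 6
te_Task 5 = (12 + 4·14 + 16)/6 = 84/6 = 14
te_Task 6 = (10 + 4·13 + 16)/6 = 78/6 = 13
te_Task 7 = (1 + 4·2 + 3)/6 = 12/6 = 2

Forward pass:
ES_Task 1 = 0; EF_Task 1 = 13
ES_Task 2 = 0; EF_Task 2 = 7
ES_Task 3 = max(EF_Task 1=13, EF_Task 2=7) = 13; EF_Task 3 = 13+8 = 21
ES_Task 4 = max(EF_Task 1=13, EF_Task 2=7) = 13; EF_Task 4 = 13+6 = 19
ES_Task 5 = 13; EF_Task 5 = 13+14 = 27
ES_Task 6 = max(EF_Task 2=7, EF_Task 5=27) = 27; EF_Task 6 = 27+13 = 40
ES_Task 7 = max(EF_Task 3=21, EF_Task 4=19, EF_Task 6=40) = 40; EF_Task 7 = 40+2 = 42
Expected project duration μ = 42 days. Critical path: Task 1 → Task 5 → Task 6 → Task 7.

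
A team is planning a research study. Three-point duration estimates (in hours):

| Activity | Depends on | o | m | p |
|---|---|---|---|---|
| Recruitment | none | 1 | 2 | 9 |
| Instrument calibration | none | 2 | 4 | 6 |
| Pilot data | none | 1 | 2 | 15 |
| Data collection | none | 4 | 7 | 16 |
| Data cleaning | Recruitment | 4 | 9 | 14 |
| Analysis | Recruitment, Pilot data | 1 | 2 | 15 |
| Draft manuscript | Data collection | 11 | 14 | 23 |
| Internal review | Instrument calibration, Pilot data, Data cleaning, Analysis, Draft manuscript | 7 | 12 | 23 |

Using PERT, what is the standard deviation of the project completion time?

3.89 hours

te_Recruitment = (1 + 4·2 + 9)/6 = 18/6 = 3; σ²_Recruitment = ((9−1)/6)² = 1.778
te_Instrument calibration = (2 + 4·4 + 6)/6 = 24/6 = 4; σ²_Instrument calibration = ((6−2)/6)² = 0.444
te_Pilot data = (1 + 4·2 + 15)/6 = 24/6 = 4; σ²_Pilot data = ((15−1)/6)² = 5.444
te_Data collection = (4 + 4·7 + 16)/6 = 48/6 = 8; σ²_Data collection = ((16−4)/6)² = 4.000
te_Data cleaning = (4 + 4·9 + 14)/6 = 54/6 = 9; σ²_Data cleaning = ((14−4)/6)² = 2.778
te_Analysis = (1 + 4·2 + 15)/6 = 24/6 = 4; σ²_Analysis = ((15−1)/6)² = 5.444
te_Draft manuscript = (11 + 4·14 + 23)/6 = 90/6 = 15; σ²_Draft manuscript = ((23−11)/6)² = 4.000
te_Internal review = (7 + 4·12 + 23)/6 = 78/6 = 13; σ²_Internal review = ((23−7)/6)² = 7.111

Forward pass:
ES_Recruitment = 0; EF_Recruitment = 3
ES_Instrument calibration = 0; EF_Instrument calibration = 4
ES_Pilot data = 0; EF_Pilot data = 4
ES_Data collection = 0; EF_Data collection = 8
ES_Data cleaning = 3; EF_Data cleaning = 3+9 = 12
ES_Analysis = max(EF_Recruitment=3, EF_Pilot data=4) = 4; EF_Analysis = 4+4 = 8
ES_Draft manuscript = 8; EF_Draft manuscript = 8+15 = 23
ES_Internal review = max(EF_Instrument calibration=4, EF_Pilot data=4, EF_Data cleaning=12, EF_Analysis=8, EF_Draft manuscript=23) = 23; EF_Internal review = 23+13 = 36
Expected project duration μ = 36 hours. Critical path: Data collection → Draft manuscript → Internal review.

Variance along critical path = 4.000 + 4.000 + 7.111 = 15.111
σ = √15.111 = 3.887 hours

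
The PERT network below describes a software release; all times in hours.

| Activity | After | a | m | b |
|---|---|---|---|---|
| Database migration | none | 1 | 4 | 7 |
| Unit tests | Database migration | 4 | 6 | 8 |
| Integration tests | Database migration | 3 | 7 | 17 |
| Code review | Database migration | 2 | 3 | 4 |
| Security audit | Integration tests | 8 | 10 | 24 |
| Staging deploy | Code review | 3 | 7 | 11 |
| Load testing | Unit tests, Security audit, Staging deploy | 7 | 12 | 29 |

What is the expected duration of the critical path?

38 hours

te_Database migration = (1 + 4·4 + 7)/6 = 24/6 = 4
te_Unit tests = (4 + 4·6 + 8)/6 = 36/6 = 6
te_Integration tests = (3 + 4·7 + 17)/6 = 48/6 = 8
te_Code review = (2 + 4·3 + 4)/6 = 18/6 = 3
te_Security audit = (8 + 4·10 + 24)/6 = 72/6 = 12
te_Staging deploy = (3 + 4·7 + 11)/6 = 42/6 = 7
te_Load testing = (7 + 4·12 + 29)/6 = 84/6 = 14

Forward pass:
ES_Database migration = 0; EF_Database migration = 4
ES_Unit tests = 4; EF_Unit tests = 4+6 = 10
ES_Integration tests = 4; EF_Integration tests = 4+8 = 12
ES_Code review = 4; EF_Code review = 4+3 = 7
ES_Security audit = 12; EF_Security audit = 12+12 = 24
ES_Staging deploy = 7; EF_Staging deploy = 7+7 = 14
ES_Load testing = max(EF_Unit tests=10, EF_Security audit=24, EF_Staging deploy=14) = 24; EF_Load testing = 24+14 = 38
Expected project duration μ = 38 hours. Critical path: Database migration → Integration tests → Security audit → Load testing.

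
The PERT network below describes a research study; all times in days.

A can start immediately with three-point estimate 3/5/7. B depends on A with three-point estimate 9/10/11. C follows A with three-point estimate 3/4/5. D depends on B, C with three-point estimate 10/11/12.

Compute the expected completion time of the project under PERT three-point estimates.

26 days

te_A = (3 + 4·5 + 7)/6 = 30/6 = 5
te_B = (9 + 4·10 + 11)/6 = 60/6 = 10
te_C = (3 + 4·4 + 5)/6 = 24/6 = 4
te_D = (10 + 4·11 + 12)/6 = 66/6 = 11

Forward pass:
ES_A = 0; EF_A = 5
ES_B = 5; EF_B = 5+10 = 15
ES_C = 5; EF_C = 5+4 = 9
ES_D = max(EF_B=15, EF_C=9) = 15; EF_D = 15+11 = 26
Expected project duration μ = 26 days. Critical path: A → B → D.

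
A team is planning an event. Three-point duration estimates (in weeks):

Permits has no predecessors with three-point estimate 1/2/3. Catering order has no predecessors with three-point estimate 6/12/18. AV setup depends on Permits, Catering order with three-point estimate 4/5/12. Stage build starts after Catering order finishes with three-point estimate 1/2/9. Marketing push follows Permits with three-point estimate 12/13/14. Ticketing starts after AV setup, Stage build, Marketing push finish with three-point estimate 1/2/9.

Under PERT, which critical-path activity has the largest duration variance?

Catering order

te_Permits = (1 + 4·2 + 3)/6 = 12/6 = 2; σ²_Permits = ((3−1)/6)² = 0.111
te_Catering order = (6 + 4·12 + 18)/6 = 72/6 = 12; σ²_Catering order = ((18−6)/6)² = 4.000
te_AV setup = (4 + 4·5 + 12)/6 = 36/6 = 6; σ²_AV setup = ((12−4)/6)² = 1.778
te_Stage build = (1 + 4·2 + 9)/6 = 18/6 = 3; σ²_Stage build = ((9−1)/6)² = 1.778
te_Marketing push = (12 + 4·13 + 14)/6 = 78/6 = 13; σ²_Marketing push = ((14−12)/6)² = 0.111
te_Ticketing = (1 + 4·2 + 9)/6 = 18/6 = 3; σ²_Ticketing = ((9−1)/6)² = 1.778

Forward pass:
ES_Permits = 0; EF_Permits = 2
ES_Catering order = 0; EF_Catering order = 12
ES_AV setup = max(EF_Permits=2, EF_Catering order=12) = 12; EF_AV setup = 12+6 = 18
ES_Stage build = 12; EF_Stage build = 12+3 = 15
ES_Marketing push = 2; EF_Marketing push = 2+13 = 15
ES_Ticketing = max(EF_AV setup=18, EF_Stage build=15, EF_Marketing push=15) = 18; EF_Ticketing = 18+3 = 21
Expected project duration μ = 21 weeks. Critical path: Catering order → AV setup → Ticketing.

Variances on critical path: σ²_Catering order=4.000, σ²_AV setup=1.778, σ²_Ticketing=1.778.
Largest is σ²_Catering order = 4.000.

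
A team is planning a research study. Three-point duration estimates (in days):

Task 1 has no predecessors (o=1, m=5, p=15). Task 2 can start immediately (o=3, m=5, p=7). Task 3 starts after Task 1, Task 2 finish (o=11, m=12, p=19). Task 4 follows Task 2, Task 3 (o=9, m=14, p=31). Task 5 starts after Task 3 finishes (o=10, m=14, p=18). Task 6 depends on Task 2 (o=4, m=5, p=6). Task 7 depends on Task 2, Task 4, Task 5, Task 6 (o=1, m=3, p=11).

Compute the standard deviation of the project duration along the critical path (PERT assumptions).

4.84 days

te_Task 1 = (1 + 4·5 + 15)/6 = 36/6 = 6; σ²_Task 1 = ((15−1)/6)² = 5.444
te_Task 2 = (3 + 4·5 + 7)/6 = 30/6 = 5; σ²_Task 2 = ((7−3)/6)² = 0.444
te_Task 3 = (11 + 4·12 + 19)/6 = 78/6 = 13; σ²_Task 3 = ((19−11)/6)² = 1.778
te_Task 4 = (9 + 4·14 + 31)/6 = 96/6 = 16; σ²_Task 4 = ((31−9)/6)² = 13.444
te_Task 5 = (10 + 4·14 + 18)/6 = 84/6 = 14; σ²_Task 5 = ((18−10)/6)² = 1.778
te_Task 6 = (4 + 4·5 + 6)/6 = 30/6 = 5; σ²_Task 6 = ((6−4)/6)² = 0.111
te_Task 7 = (1 + 4·3 + 11)/6 = 24/6 = 4; σ²_Task 7 = ((11−1)/6)² = 2.778

Forward pass:
ES_Task 1 = 0; EF_Task 1 = 6
ES_Task 2 = 0; EF_Task 2 = 5
ES_Task 3 = max(EF_Task 1=6, EF_Task 2=5) = 6; EF_Task 3 = 6+13 = 19
ES_Task 4 = max(EF_Task 2=5, EF_Task 3=19) = 19; EF_Task 4 = 19+16 = 35
ES_Task 5 = 19; EF_Task 5 = 19+14 = 33
ES_Task 6 = 5; EF_Task 6 = 5+5 = 10
ES_Task 7 = max(EF_Task 2=5, EF_Task 4=35, EF_Task 5=33, EF_Task 6=10) = 35; EF_Task 7 = 35+4 = 39
Expected project duration μ = 39 days. Critical path: Task 1 → Task 3 → Task 4 → Task 7.

Variance along critical path = 5.444 + 1.778 + 13.444 + 2.778 = 23.444
σ = √23.444 = 4.842 days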